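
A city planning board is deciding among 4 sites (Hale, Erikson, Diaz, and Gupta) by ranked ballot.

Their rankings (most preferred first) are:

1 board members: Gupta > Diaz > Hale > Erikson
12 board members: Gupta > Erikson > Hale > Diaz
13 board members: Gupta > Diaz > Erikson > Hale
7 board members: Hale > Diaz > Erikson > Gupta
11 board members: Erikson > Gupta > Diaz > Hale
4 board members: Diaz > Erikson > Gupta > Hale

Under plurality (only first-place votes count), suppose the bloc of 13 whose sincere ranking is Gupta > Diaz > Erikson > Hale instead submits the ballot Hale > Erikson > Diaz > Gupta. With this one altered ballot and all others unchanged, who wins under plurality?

First-place totals with the altered ballot: Hale 20, Erikson 11, Diaz 4, Gupta 13.
The switch changes the winner from Gupta to Hale.

Hale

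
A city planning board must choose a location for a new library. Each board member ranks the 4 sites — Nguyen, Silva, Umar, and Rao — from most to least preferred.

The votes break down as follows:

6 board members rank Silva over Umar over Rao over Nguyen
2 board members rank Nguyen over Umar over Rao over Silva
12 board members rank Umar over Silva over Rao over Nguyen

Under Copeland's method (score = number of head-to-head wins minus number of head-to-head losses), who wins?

Pairwise results:
  Nguyen vs Silva: Silva wins 18–2.
  Nguyen vs Umar: Umar wins 18–2.
  Nguyen vs Rao: Rao wins 18–2.
  Silva vs Umar: Umar wins 14–6.
  Silva vs Rao: Silva wins 18–2.
  Umar vs Rao: Umar wins 20–0.
Copeland scores (wins − losses):
  Nguyen: 0 − 3 = -3
  Silva: 2 − 1 = 1
  Umar: 3 − 0 = 3
  Rao: 1 − 2 = -1
Umar has the best Copeland score.

Umar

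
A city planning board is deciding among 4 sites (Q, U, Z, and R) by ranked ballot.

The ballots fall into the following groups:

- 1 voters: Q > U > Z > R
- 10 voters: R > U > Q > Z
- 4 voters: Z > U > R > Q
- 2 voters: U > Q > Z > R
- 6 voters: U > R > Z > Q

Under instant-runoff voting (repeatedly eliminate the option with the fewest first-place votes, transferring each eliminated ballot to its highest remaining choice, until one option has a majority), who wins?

U

Round 1: R 10, U 8, Z 4, Q 1. Q has the fewest and is eliminated.
Round 2: R 10, U 9, Z 4. Z has the fewest and is eliminated.
Round 3: U 13, R 10. U has a majority.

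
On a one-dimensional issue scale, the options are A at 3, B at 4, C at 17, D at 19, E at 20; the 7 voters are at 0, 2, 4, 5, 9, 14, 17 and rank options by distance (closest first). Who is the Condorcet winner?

With single-peaked preferences on a line, the Condorcet winner is the candidate closest to the median voter.
The median voter (position 5) is closest to B at 4.
Check: B vs C — voters closer to B: 5 of 7.

B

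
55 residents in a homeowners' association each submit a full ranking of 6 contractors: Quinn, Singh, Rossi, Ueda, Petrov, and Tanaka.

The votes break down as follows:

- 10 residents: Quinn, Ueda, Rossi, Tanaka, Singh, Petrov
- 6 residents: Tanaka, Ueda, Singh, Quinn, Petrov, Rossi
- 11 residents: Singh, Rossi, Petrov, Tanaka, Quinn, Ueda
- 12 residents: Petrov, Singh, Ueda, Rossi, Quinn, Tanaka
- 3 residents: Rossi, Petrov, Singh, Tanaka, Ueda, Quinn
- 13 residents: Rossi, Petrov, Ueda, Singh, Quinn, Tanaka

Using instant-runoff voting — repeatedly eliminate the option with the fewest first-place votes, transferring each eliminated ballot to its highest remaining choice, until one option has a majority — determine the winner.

Round 1: Rossi 16, Petrov 12, Singh 11, Quinn 10, Tanaka 6, Ueda 0. Ueda has the fewest and is eliminated.
Round 2: Rossi 16, Petrov 12, Singh 11, Quinn 10, Tanaka 6. Tanaka has the fewest and is eliminated.
Round 3: Singh 17, Rossi 16, Petrov 12, Quinn 10. Quinn has the fewest and is eliminated.
Round 4: Rossi 26, Singh 17, Petrov 12. Petrov has the fewest and is eliminated.
Round 5: Singh 29, Rossi 26. Singh has a majority.

Singh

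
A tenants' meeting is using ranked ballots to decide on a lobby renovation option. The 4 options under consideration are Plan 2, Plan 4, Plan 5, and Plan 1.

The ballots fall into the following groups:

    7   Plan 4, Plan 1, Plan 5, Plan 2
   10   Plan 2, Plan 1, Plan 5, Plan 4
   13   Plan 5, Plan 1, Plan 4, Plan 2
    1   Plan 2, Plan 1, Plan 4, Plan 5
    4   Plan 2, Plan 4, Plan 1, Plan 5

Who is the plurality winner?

Plan 2

First-place vote totals:
  Plan 2: 15
  Plan 4: 7
  Plan 5: 13
  Plan 1: 0
Plan 2 has the most first-place votes.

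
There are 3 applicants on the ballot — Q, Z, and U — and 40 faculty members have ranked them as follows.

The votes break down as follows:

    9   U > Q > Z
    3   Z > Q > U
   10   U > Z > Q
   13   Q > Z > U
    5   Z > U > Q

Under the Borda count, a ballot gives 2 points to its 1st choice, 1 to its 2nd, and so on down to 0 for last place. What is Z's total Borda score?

39

Borda scores:
  Q: 9·1 + 3·1 + 10·0 + 13·2 + 5·0 = 38
  Z: 9·0 + 3·2 + 10·1 + 13·1 + 5·2 = 39
  U: 9·2 + 3·0 + 10·2 + 13·0 + 5·1 = 43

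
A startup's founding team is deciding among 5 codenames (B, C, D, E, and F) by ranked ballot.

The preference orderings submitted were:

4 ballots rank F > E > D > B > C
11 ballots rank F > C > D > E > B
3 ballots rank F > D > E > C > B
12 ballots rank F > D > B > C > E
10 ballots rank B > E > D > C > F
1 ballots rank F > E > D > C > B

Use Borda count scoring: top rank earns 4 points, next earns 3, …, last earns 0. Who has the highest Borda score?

Borda scores:
  B: 4·1 + 11·0 + 3·0 + 12·2 + 10·4 + 0 = 68
  C: 4·0 + 11·3 + 3·1 + 12·1 + 10·1 + 1 = 59
  D: 4·2 + 11·2 + 3·3 + 12·3 + 10·2 + 2 = 97
  E: 4·3 + 11·1 + 3·2 + 12·0 + 10·3 + 3 = 62
  F: 4·4 + 11·4 + 3·4 + 12·4 + 10·0 + 4 = 124
F has the highest total.

F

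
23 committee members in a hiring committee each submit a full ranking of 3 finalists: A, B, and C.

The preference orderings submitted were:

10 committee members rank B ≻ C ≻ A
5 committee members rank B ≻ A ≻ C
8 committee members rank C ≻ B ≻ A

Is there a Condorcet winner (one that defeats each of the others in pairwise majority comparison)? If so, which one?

Head-to-head results (23 voters total):
A vs B: B wins 23–0.
A vs C: C wins 18–5.
B vs C: B wins 15–8.
B beats each rival — A (23–0), C (15–8) — so B is the Condorcet winner.

B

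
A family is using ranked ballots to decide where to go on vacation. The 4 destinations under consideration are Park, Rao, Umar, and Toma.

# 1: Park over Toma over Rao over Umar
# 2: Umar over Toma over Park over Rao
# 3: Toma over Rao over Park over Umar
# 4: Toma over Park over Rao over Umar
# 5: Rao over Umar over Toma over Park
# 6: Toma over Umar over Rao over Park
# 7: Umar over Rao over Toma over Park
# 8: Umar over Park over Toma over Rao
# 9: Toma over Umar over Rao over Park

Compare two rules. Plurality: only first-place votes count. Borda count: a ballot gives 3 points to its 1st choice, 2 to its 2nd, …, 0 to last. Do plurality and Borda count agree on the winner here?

Yes

Plurality first-place counts: Park 1, Rao 1, Umar 3, Toma 4 → Toma.
Borda totals: Park 9, Rao 11, Umar 15, Toma 19 → Toma.
The two rules agree on Toma.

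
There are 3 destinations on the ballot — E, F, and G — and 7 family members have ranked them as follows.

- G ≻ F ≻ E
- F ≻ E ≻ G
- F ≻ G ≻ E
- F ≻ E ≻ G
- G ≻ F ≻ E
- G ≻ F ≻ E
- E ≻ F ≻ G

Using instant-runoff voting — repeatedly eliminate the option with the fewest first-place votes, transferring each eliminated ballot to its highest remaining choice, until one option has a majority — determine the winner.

F

Round 1: F 3, G 3, E 1. E has the fewest and is eliminated.
Round 2: F 4, G 3. F has a majority.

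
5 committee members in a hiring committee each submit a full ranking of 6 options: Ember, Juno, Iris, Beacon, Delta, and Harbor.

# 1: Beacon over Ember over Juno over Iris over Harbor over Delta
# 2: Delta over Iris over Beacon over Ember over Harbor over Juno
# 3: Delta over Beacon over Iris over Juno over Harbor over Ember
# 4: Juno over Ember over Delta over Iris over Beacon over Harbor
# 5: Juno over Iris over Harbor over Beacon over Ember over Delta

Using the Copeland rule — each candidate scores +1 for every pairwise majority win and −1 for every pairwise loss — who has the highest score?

Pairwise results:
  Ember vs Juno: Juno wins 3–2.
  Ember vs Iris: Iris wins 3–2.
  Ember vs Beacon: Beacon wins 4–1.
  Ember vs Delta: Ember wins 3–2.
  Ember vs Harbor: Ember wins 3–2.
  Juno vs Iris: Juno wins 3–2.
  Juno vs Beacon: Beacon wins 3–2.
  Juno vs Delta: Juno wins 3–2.
  Juno vs Harbor: Juno wins 4–1.
  Iris vs Beacon: Iris wins 3–2.
  Iris vs Delta: Delta wins 3–2.
  Iris vs Harbor: Iris wins 5–0.
  Beacon vs Delta: Delta wins 3–2.
  Beacon vs Harbor: Beacon wins 4–1.
  Delta vs Harbor: Delta wins 3–2.
Copeland scores (wins − losses):
  Ember: 2 − 3 = -1
  Juno: 4 − 1 = 3
  Iris: 3 − 2 = 1
  Beacon: 3 − 2 = 1
  Delta: 3 − 2 = 1
  Harbor: 0 − 5 = -5
Juno has the best Copeland score.

Juno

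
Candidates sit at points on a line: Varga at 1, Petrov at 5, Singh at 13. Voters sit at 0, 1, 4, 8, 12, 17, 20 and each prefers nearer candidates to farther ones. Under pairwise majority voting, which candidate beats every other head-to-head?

With single-peaked preferences on a line, the Condorcet winner is the candidate closest to the median voter.
The median voter (position 8) is closest to Petrov at 5.
Check: Petrov vs Varga — voters closer to Petrov: 5 of 7.

Petrov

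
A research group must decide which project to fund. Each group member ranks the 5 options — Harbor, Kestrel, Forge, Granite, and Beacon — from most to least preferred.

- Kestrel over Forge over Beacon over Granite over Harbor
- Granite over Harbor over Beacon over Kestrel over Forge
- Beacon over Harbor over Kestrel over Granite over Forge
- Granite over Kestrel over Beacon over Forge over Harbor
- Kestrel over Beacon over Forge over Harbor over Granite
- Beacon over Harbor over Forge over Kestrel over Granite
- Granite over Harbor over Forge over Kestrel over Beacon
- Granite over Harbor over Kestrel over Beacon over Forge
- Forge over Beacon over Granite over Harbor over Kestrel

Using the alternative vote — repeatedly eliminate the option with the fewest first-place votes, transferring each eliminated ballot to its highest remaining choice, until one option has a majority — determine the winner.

Beacon

Round 1: Granite 4, Kestrel 2, Beacon 2, Forge 1, Harbor 0. Harbor has the fewest and is eliminated.
Round 2: Granite 4, Kestrel 2, Beacon 2, Forge 1. Forge has the fewest and is eliminated.
Round 3: Granite 4, Beacon 3, Kestrel 2. Kestrel has the fewest and is eliminated.
Round 4: Beacon 5, Granite 4. Beacon has a majority.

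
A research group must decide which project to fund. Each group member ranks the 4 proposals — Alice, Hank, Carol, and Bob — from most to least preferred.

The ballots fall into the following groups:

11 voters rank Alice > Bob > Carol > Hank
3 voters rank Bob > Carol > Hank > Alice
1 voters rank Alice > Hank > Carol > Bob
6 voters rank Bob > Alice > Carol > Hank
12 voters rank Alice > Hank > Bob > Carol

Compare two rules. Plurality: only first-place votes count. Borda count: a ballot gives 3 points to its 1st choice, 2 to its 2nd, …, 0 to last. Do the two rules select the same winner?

Plurality first-place counts: Alice 24, Hank 0, Carol 0, Bob 9 → Alice.
Borda totals: Alice 84, Hank 29, Carol 24, Bob 61 → Alice.
The two rules agree on Alice.

Yes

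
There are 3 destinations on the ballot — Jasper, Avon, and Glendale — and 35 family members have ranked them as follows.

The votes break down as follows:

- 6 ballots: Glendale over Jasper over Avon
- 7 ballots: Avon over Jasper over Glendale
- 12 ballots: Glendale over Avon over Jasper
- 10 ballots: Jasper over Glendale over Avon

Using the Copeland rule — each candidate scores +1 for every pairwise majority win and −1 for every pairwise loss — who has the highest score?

Glendale

Pairwise results:
  Jasper vs Avon: Avon wins 19–16.
  Jasper vs Glendale: Glendale wins 18–17.
  Avon vs Glendale: Glendale wins 28–7.
Copeland scores (wins − losses):
  Jasper: 0 − 2 = -2
  Avon: 1 − 1 = 0
  Glendale: 2 − 0 = 2
Glendale has the best Copeland score.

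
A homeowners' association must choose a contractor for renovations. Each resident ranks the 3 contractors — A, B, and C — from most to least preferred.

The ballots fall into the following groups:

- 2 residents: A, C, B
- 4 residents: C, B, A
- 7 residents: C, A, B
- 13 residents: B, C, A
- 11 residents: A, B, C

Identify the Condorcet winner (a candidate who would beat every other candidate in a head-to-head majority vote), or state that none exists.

Head-to-head results (37 voters total):
A vs B: A wins 20–17.
A vs C: C wins 24–13.
B vs C: B wins 24–13.
No candidate beats all others: A beats B beats C beats A, a majority cycle.

There is no Condorcet winner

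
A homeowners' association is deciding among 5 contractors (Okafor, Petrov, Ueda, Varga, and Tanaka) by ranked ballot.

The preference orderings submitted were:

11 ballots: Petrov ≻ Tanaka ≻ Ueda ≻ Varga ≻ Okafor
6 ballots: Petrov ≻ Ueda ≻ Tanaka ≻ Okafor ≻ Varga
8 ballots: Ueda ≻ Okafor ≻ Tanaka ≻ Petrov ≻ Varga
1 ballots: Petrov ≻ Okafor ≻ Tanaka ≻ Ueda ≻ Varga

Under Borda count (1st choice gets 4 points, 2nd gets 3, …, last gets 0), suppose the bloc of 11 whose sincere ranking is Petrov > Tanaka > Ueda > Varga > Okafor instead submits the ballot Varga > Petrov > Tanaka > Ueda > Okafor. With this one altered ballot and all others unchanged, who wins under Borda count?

Borda totals with the altered ballot: Okafor 33, Petrov 69, Ueda 62, Varga 44, Tanaka 52.
The winner is unchanged: still Petrov.

Petrov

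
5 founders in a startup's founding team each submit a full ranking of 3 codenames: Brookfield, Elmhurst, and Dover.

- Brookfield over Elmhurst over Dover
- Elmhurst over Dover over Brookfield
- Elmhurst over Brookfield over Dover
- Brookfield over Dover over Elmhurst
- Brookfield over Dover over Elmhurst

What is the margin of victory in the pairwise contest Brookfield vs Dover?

Ballots ranking Brookfield above Dover: 4.
Ballots ranking Dover above Brookfield: 1.
Brookfield wins 4–1, a margin of 3.

3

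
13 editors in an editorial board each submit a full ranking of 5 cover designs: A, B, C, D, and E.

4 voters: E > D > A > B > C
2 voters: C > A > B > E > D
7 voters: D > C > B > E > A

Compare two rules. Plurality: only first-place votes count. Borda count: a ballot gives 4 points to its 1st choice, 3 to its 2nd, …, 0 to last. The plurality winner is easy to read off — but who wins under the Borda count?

Plurality first-place counts: A 0, B 0, C 2, D 7, E 4 → D.
Borda totals: A 14, B 22, C 29, D 40, E 25 → D.

D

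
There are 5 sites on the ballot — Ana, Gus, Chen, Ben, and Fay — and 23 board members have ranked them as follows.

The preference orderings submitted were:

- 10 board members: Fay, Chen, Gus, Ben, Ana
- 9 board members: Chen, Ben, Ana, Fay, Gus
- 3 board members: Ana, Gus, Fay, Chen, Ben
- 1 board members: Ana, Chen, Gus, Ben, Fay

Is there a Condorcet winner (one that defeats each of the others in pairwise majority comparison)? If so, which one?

None — there is no Condorcet winner

Head-to-head results (23 voters total):
Ana vs Gus: Ana wins 13–10.
Ana vs Chen: Chen wins 19–4.
Ana vs Ben: Ben wins 19–4.
Ana vs Fay: Ana wins 13–10.
Gus vs Chen: Chen wins 20–3.
Gus vs Ben: Gus wins 14–9.
Gus vs Fay: Fay wins 19–4.
Chen vs Ben: Chen wins 23–0.
Chen vs Fay: Fay wins 13–10.
Ben vs Fay: Fay wins 13–10.
No candidate beats all others: Ana beats Gus beats Ben beats Ana, a majority cycle.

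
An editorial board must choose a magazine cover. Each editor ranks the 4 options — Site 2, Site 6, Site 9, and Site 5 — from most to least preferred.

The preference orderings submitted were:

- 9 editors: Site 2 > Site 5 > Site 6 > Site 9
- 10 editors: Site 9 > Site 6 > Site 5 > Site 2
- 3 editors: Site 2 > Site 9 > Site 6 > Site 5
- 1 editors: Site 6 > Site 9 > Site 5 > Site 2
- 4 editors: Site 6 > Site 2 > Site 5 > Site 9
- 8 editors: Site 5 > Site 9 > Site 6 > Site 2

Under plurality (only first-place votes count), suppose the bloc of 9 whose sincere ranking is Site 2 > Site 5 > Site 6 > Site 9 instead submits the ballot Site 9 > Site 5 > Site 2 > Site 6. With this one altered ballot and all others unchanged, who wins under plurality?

First-place totals with the altered ballot: Site 2 3, Site 6 5, Site 9 19, Site 5 8.
The switch changes the winner from Site 2 to Site 9.

Site 9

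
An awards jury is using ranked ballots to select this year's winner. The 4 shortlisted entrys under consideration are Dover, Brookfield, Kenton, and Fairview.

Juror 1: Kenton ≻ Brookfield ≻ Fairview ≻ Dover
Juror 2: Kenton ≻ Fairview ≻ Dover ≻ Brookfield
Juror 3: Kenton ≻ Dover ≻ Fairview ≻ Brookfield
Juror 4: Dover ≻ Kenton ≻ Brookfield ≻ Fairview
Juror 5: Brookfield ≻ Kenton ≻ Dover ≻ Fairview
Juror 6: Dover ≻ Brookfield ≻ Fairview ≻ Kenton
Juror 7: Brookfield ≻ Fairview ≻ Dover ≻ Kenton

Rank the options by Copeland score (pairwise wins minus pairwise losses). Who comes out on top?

Pairwise results:
  Dover vs Brookfield: Dover wins 4–3.
  Dover vs Kenton: Kenton wins 4–3.
  Dover vs Fairview: Dover wins 4–3.
  Brookfield vs Kenton: Kenton wins 4–3.
  Brookfield vs Fairview: Brookfield wins 5–2.
  Kenton vs Fairview: Kenton wins 5–2.
Copeland scores (wins − losses):
  Dover: 2 − 1 = 1
  Brookfield: 1 − 2 = -1
  Kenton: 3 − 0 = 3
  Fairview: 0 − 3 = -3
Kenton has the best Copeland score.

Kenton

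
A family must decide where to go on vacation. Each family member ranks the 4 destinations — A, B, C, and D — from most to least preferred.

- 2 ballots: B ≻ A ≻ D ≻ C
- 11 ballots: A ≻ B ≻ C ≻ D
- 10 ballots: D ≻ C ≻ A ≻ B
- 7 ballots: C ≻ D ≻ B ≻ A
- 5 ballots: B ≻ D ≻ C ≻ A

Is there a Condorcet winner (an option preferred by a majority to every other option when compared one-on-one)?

Head-to-head results (35 voters total):
A vs B: A wins 21–14.
A vs C: C wins 22–13.
A vs D: D wins 22–13.
B vs C: B wins 18–17.
B vs D: B wins 18–17.
C vs D: C wins 18–17.
No candidate beats all others: A beats B beats C beats A, a majority cycle.

No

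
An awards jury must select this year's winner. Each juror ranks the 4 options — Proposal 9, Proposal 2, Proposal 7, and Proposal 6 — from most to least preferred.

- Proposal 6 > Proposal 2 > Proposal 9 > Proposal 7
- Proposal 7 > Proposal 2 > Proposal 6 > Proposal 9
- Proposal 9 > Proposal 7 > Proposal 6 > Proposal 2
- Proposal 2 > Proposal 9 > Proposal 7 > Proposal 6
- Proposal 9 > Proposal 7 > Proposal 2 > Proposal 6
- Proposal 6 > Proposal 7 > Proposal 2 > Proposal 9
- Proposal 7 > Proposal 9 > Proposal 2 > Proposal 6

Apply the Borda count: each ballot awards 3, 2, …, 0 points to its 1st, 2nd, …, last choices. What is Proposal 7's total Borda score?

Borda scores:
  Proposal 9: 1 + 0 + 3 + 2 + 3 + 0 + 2 = 11
  Proposal 2: 2 + 2 + 0 + 3 + 1 + 1 + 1 = 10
  Proposal 7: 0 + 3 + 2 + 1 + 2 + 2 + 3 = 13
  Proposal 6: 3 + 1 + 1 + 0 + 0 + 3 + 0 = 8

13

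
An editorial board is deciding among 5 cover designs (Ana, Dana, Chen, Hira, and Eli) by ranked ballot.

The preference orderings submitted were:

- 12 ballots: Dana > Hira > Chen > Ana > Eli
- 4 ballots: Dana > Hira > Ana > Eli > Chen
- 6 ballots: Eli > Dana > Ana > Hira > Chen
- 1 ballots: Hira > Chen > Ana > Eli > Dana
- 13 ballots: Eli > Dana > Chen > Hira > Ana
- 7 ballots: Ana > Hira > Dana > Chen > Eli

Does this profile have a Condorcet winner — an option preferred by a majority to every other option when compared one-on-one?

Head-to-head results (43 voters total):
Ana vs Dana: Dana wins 35–8.
Ana vs Chen: Chen wins 26–17.
Ana vs Hira: Hira wins 30–13.
Ana vs Eli: Ana wins 24–19.
Dana vs Chen: Dana wins 42–1.
Dana vs Hira: Dana wins 35–8.
Dana vs Eli: Dana wins 23–20.
Chen vs Hira: Hira wins 30–13.
Chen vs Eli: Eli wins 23–20.
Hira vs Eli: Hira wins 24–19.
Dana beats each rival — Ana (35–8), Chen (42–1), Hira (35–8), Eli (23–20) — so Dana is the Condorcet winner.

Yes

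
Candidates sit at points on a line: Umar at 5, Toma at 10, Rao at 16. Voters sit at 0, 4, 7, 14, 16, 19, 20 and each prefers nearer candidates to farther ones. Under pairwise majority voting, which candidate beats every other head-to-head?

With single-peaked preferences on a line, the Condorcet winner is the candidate closest to the median voter.
The median voter (position 14) is closest to Rao at 16.
Check: Rao vs Toma — voters closer to Rao: 4 of 7.

Rao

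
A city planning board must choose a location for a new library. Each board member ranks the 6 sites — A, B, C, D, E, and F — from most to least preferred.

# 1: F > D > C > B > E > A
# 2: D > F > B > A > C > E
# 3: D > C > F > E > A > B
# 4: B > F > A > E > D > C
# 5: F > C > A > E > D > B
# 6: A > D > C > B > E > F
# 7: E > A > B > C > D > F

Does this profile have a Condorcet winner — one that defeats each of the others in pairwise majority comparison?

No

Head-to-head results (7 voters total):
A vs B: A wins 4–3.
A vs C: A wins 4–3.
A vs D: A wins 4–3.
A vs E: A wins 4–3.
A vs F: F wins 5–2.
B vs C: C wins 4–3.
B vs D: D wins 5–2.
B vs E: B wins 4–3.
B vs F: F wins 4–3.
C vs D: D wins 5–2.
C vs E: C wins 5–2.
C vs F: F wins 4–3.
D vs E: D wins 4–3.
D vs F: D wins 4–3.
E vs F: F wins 5–2.
No candidate beats all others: A beats D beats F beats A, a majority cycle.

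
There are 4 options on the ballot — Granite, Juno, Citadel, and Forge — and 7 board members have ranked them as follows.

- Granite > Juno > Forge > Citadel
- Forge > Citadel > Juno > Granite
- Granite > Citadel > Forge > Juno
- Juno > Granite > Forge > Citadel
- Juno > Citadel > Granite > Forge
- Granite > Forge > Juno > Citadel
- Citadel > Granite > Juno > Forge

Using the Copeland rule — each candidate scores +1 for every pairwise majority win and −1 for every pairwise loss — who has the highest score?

Granite

Pairwise results:
  Granite vs Juno: Granite wins 4–3.
  Granite vs Citadel: Granite wins 4–3.
  Granite vs Forge: Granite wins 6–1.
  Juno vs Citadel: Juno wins 4–3.
  Juno vs Forge: Juno wins 4–3.
  Citadel vs Forge: Forge wins 4–3.
Copeland scores (wins − losses):
  Granite: 3 − 0 = 3
  Juno: 2 − 1 = 1
  Citadel: 0 − 3 = -3
  Forge: 1 − 2 = -1
Granite has the best Copeland score.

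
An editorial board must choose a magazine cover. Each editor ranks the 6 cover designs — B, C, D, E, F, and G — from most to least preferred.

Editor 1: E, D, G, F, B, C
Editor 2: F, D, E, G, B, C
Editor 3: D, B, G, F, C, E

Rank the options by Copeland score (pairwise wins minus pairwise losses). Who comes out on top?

Pairwise results:
  B vs C: B wins 3–0.
  B vs D: D wins 3–0.
  B vs E: E wins 2–1.
  B vs F: F wins 2–1.
  B vs G: G wins 2–1.
  C vs D: D wins 3–0.
  C vs E: E wins 2–1.
  C vs F: F wins 3–0.
  C vs G: G wins 3–0.
  D vs E: D wins 2–1.
  D vs F: D wins 2–1.
  D vs G: D wins 3–0.
  E vs F: F wins 2–1.
  E vs G: E wins 2–1.
  F vs G: G wins 2–1.
Copeland scores (wins − losses):
  B: 1 − 4 = -3
  C: 0 − 5 = -5
  D: 5 − 0 = 5
  E: 3 − 2 = 1
  F: 3 − 2 = 1
  G: 3 − 2 = 1
D has the best Copeland score.

D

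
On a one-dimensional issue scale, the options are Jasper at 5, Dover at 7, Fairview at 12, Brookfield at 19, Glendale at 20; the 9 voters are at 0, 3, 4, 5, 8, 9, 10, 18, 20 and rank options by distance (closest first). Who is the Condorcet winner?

Dover

With single-peaked preferences on a line, the Condorcet winner is the candidate closest to the median voter.
The median voter (position 8) is closest to Dover at 7.
Check: Dover vs Jasper — voters closer to Dover: 5 of 9.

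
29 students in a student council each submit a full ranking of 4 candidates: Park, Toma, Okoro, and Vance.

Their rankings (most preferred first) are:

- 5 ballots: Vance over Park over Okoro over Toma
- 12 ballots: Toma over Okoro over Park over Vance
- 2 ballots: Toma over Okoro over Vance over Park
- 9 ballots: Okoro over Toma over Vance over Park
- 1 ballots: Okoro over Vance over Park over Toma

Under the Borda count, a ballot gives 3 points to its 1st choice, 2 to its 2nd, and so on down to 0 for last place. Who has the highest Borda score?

Borda scores:
  Park: 5·2 + 12·1 + 2·0 + 9·0 + 1 = 23
  Toma: 5·0 + 12·3 + 2·3 + 9·2 + 0 = 60
  Okoro: 5·1 + 12·2 + 2·2 + 9·3 + 3 = 63
  Vance: 5·3 + 12·0 + 2·1 + 9·1 + 2 = 28
Okoro has the highest total.

Okoro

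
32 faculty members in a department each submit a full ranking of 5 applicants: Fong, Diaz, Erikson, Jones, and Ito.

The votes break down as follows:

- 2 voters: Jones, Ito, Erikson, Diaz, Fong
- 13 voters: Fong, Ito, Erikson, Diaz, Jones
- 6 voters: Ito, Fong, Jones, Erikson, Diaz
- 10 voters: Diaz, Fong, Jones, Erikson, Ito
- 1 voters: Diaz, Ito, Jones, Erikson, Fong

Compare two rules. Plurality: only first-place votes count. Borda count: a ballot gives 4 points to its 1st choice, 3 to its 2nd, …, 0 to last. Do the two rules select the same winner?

Yes

Plurality first-place counts: Fong 13, Diaz 11, Erikson 0, Jones 2, Ito 6 → Fong.
Borda totals: Fong 100, Diaz 59, Erikson 47, Jones 42, Ito 72 → Fong.
The two rules agree on Fong.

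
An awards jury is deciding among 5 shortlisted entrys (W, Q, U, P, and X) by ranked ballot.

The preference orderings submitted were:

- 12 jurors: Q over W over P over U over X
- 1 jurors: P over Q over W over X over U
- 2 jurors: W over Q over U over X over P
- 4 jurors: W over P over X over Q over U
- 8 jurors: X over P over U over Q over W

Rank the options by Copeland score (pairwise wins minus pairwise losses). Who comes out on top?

Q

Pairwise results:
  W vs Q: Q wins 21–6.
  W vs U: W wins 19–8.
  W vs P: W wins 18–9.
  W vs X: W wins 19–8.
  Q vs U: Q wins 19–8.
  Q vs P: Q wins 14–13.
  Q vs X: Q wins 15–12.
  U vs P: P wins 25–2.
  U vs X: U wins 14–13.
  P vs X: P wins 17–10.
Copeland scores (wins − losses):
  W: 3 − 1 = 2
  Q: 4 − 0 = 4
  U: 1 − 3 = -2
  P: 2 − 2 = 0
  X: 0 − 4 = -4
Q has the best Copeland score.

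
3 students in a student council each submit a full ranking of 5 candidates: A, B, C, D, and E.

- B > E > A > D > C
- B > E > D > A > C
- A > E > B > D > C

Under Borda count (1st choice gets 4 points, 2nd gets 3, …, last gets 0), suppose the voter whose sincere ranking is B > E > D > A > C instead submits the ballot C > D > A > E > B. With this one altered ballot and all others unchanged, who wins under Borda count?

Borda totals with the altered ballot: A 8, B 6, C 4, D 5, E 7.
The switch changes the winner from B to A.

A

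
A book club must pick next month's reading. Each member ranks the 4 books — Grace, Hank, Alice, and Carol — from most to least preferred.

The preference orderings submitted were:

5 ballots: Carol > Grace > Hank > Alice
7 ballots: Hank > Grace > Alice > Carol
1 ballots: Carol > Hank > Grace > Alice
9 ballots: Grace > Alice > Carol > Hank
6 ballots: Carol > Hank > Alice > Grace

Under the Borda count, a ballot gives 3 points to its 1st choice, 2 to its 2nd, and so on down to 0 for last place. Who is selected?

Grace

Borda scores:
  Grace: 5·2 + 7·2 + 1 + 9·3 + 6·0 = 52
  Hank: 5·1 + 7·3 + 2 + 9·0 + 6·2 = 40
  Alice: 5·0 + 7·1 + 0 + 9·2 + 6·1 = 31
  Carol: 5·3 + 7·0 + 3 + 9·1 + 6·3 = 45
Grace has the highest total.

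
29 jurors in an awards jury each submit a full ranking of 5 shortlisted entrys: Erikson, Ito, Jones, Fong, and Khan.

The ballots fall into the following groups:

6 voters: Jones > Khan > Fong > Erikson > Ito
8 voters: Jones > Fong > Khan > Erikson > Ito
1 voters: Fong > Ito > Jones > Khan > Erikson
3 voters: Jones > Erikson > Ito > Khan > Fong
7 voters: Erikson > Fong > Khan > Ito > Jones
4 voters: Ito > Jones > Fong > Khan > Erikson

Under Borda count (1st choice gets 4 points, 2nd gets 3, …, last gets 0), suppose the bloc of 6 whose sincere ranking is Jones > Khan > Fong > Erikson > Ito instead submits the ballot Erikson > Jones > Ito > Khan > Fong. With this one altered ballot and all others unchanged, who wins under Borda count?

Jones

Borda totals with the altered ballot: Erikson 69, Ito 44, Jones 76, Fong 57, Khan 44.
The winner is unchanged: still Jones.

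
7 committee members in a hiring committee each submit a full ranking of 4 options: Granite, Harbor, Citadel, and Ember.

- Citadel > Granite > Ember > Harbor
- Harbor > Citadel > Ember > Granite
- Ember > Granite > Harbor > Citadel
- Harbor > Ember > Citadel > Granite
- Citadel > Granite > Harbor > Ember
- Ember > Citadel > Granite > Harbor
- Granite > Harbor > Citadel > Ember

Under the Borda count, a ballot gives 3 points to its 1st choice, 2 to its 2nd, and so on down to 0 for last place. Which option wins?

Borda scores:
  Granite: 2 + 0 + 2 + 0 + 2 + 1 + 3 = 10
  Harbor: 0 + 3 + 1 + 3 + 1 + 0 + 2 = 10
  Citadel: 3 + 2 + 0 + 1 + 3 + 2 + 1 = 12
  Ember: 1 + 1 + 3 + 2 + 0 + 3 + 0 = 10
Citadel has the highest total.

Citadel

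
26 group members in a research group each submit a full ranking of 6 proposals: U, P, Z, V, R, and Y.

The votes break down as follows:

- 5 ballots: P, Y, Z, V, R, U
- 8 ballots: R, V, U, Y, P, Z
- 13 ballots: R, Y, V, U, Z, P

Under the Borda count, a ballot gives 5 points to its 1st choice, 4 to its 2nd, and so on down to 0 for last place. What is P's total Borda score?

33

Borda scores:
  U: 5·0 + 8·3 + 13·2 = 50
  P: 5·5 + 8·1 + 13·0 = 33
  Z: 5·3 + 8·0 + 13·1 = 28
  V: 5·2 + 8·4 + 13·3 = 81
  R: 5·1 + 8·5 + 13·5 = 110
  Y: 5·4 + 8·2 + 13·4 = 88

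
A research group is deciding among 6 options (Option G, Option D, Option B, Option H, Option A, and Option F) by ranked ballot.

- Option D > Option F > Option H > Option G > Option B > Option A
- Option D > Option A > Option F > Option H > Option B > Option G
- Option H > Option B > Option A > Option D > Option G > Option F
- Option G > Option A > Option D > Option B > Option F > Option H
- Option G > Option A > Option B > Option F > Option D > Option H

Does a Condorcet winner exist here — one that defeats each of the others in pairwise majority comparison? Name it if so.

Head-to-head results (5 voters total):
Option G vs Option D: Option D wins 3–2.
Option G vs Option B: Option G wins 3–2.
Option G vs Option H: Option H wins 3–2.
Option G vs Option A: Option G wins 3–2.
Option G vs Option F: Option G wins 3–2.
Option D vs Option B: Option D wins 3–2.
Option D vs Option H: Option D wins 4–1.
Option D vs Option A: Option A wins 3–2.
Option D vs Option F: Option D wins 4–1.
Option B vs Option H: Option H wins 3–2.
Option B vs Option A: Option A wins 3–2.
Option B vs Option F: Option B wins 3–2.
Option H vs Option A: Option A wins 3–2.
Option H vs Option F: Option F wins 4–1.
Option A vs Option F: Option A wins 4–1.
No candidate beats all others: Option G beats Option A beats Option D beats Option G, a majority cycle.

None — there is no Condorcet winner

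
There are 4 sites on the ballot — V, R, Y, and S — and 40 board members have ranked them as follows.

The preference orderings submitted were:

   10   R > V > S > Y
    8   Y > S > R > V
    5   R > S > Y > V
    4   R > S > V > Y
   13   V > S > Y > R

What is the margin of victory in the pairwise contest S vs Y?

Ballots ranking S above Y: 10+5+4+13 = 32.
Ballots ranking Y above S: 8.
S wins 32–8, a margin of 24.

24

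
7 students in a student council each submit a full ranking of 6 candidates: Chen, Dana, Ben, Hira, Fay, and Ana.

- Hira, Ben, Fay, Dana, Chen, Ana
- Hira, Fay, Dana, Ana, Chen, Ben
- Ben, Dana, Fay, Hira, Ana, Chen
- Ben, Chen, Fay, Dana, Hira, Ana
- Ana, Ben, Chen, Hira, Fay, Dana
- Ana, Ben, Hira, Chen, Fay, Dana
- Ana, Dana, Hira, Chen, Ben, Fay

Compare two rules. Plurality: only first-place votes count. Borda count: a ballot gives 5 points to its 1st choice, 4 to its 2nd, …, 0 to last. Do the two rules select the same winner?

No

Plurality first-place counts: Chen 0, Dana 0, Ben 2, Hira 2, Fay 0, Ana 3 → Ana.
Borda totals: Chen 13, Dana 15, Ben 23, Hira 21, Fay 15, Ana 18 → Ben.
The two rules disagree: plurality picks Ana, Borda picks Ben.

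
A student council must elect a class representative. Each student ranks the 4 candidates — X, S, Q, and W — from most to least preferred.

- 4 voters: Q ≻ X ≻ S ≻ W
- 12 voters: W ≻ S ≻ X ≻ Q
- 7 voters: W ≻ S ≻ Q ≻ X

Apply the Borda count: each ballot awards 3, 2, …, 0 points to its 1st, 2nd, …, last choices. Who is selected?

W

Borda scores:
  X: 4·2 + 12·1 + 7·0 = 20
  S: 4·1 + 12·2 + 7·2 = 42
  Q: 4·3 + 12·0 + 7·1 = 19
  W: 4·0 + 12·3 + 7·3 = 57
W has the highest total.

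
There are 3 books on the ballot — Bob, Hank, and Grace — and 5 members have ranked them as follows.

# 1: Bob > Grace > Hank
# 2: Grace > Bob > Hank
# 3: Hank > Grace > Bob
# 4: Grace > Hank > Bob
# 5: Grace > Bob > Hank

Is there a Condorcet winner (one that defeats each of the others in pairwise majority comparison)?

Yes

Head-to-head results (5 voters total):
Bob vs Hank: Bob wins 3–2.
Bob vs Grace: Grace wins 4–1.
Hank vs Grace: Grace wins 4–1.
Grace beats each rival — Bob (4–1), Hank (4–1) — so Grace is the Condorcet winner.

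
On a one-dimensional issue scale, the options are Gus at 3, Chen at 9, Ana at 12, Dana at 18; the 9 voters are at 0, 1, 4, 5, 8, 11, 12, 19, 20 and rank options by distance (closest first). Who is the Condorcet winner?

Chen

With single-peaked preferences on a line, the Condorcet winner is the candidate closest to the median voter.
The median voter (position 8) is closest to Chen at 9.
Check: Chen vs Gus — voters closer to Chen: 5 of 9.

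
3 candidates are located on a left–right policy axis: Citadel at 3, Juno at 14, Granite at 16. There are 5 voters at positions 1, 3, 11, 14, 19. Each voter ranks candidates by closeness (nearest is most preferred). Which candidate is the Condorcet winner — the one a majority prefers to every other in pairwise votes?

Juno

With single-peaked preferences on a line, the Condorcet winner is the candidate closest to the median voter.
The median voter (position 11) is closest to Juno at 14.
Check: Juno vs Citadel — voters closer to Juno: 3 of 5.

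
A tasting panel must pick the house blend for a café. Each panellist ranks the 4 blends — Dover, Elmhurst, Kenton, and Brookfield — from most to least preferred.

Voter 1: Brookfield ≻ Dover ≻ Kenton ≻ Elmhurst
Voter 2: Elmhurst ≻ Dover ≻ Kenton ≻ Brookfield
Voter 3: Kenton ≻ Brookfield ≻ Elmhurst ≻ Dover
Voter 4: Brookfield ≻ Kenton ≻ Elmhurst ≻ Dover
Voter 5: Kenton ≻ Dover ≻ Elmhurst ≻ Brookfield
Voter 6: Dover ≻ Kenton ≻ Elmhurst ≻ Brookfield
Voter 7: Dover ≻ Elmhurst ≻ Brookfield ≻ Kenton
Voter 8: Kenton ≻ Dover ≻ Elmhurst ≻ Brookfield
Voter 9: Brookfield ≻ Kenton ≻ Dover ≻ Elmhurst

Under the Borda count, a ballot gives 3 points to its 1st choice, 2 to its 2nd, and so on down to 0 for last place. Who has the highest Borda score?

Kenton

Borda scores:
  Dover: 2 + 2 + 0 + 0 + 2 + 3 + 3 + 2 + 1 = 15
  Elmhurst: 0 + 3 + 1 + 1 + 1 + 1 + 2 + 1 + 0 = 10
  Kenton: 1 + 1 + 3 + 2 + 3 + 2 + 0 + 3 + 2 = 17
  Brookfield: 3 + 0 + 2 + 3 + 0 + 0 + 1 + 0 + 3 = 12
Kenton has the highest total.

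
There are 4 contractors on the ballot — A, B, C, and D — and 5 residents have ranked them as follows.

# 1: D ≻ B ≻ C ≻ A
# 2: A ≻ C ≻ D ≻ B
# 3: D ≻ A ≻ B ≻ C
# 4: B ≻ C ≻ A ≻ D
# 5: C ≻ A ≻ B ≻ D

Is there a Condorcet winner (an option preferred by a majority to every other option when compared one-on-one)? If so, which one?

There is no Condorcet winner

Head-to-head results (5 voters total):
A vs B: A wins 3–2.
A vs C: C wins 3–2.
A vs D: A wins 3–2.
B vs C: B wins 3–2.
B vs D: D wins 3–2.
C vs D: C wins 3–2.
No candidate beats all others: A beats B beats C beats A, a majority cycle.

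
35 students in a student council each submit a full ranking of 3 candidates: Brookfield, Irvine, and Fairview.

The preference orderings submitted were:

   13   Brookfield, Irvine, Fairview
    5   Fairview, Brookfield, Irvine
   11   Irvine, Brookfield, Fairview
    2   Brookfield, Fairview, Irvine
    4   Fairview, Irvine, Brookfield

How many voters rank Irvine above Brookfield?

15

Ballots ranking Irvine above Brookfield: 11+4 = 15.
Ballots ranking Brookfield above Irvine: 13+5+2 = 20.
So 15 of 35 voters prefer Irvine to Brookfield.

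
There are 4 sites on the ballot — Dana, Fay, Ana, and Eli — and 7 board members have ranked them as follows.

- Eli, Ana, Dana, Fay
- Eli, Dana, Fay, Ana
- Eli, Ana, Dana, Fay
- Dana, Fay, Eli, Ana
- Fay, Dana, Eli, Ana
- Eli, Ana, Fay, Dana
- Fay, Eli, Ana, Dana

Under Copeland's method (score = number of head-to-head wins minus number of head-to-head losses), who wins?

Pairwise results:
  Dana vs Fay: Dana wins 4–3.
  Dana vs Ana: Ana wins 4–3.
  Dana vs Eli: Eli wins 5–2.
  Fay vs Ana: Fay wins 4–3.
  Fay vs Eli: Eli wins 4–3.
  Ana vs Eli: Eli wins 7–0.
Copeland scores (wins − losses):
  Dana: 1 − 2 = -1
  Fay: 1 − 2 = -1
  Ana: 1 − 2 = -1
  Eli: 3 − 0 = 3
Eli has the best Copeland score.

Eli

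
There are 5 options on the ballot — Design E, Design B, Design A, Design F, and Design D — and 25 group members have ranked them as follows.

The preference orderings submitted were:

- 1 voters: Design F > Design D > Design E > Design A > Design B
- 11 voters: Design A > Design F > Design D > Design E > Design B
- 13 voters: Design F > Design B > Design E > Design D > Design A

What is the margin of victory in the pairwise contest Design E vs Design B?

1

Ballots ranking Design E above Design B: 1+11 = 12.
Ballots ranking Design B above Design E: 13.
Design B wins 13–12, a margin of 1.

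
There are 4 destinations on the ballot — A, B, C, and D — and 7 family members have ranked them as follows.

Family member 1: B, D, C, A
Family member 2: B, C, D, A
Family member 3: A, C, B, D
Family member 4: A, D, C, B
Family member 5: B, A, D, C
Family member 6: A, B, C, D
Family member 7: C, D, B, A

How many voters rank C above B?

Ballots ranking C above B: 3.
Ballots ranking B above C: 4.
So 3 of 7 voters prefer C to B.

3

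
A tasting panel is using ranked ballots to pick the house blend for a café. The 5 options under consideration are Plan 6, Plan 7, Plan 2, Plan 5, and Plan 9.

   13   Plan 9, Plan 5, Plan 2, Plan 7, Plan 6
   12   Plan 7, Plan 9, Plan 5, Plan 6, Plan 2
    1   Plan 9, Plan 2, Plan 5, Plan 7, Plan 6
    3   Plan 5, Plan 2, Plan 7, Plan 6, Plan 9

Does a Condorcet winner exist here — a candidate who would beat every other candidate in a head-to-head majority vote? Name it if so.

Head-to-head results (29 voters total):
Plan 6 vs Plan 7: Plan 7 wins 29–0.
Plan 6 vs Plan 2: Plan 2 wins 17–12.
Plan 6 vs Plan 5: Plan 5 wins 29–0.
Plan 6 vs Plan 9: Plan 9 wins 26–3.
Plan 7 vs Plan 2: Plan 2 wins 17–12.
Plan 7 vs Plan 5: Plan 5 wins 17–12.
Plan 7 vs Plan 9: Plan 7 wins 15–14.
Plan 2 vs Plan 5: Plan 5 wins 28–1.
Plan 2 vs Plan 9: Plan 9 wins 26–3.
Plan 5 vs Plan 9: Plan 9 wins 26–3.
No candidate beats all others: Plan 7 beats Plan 9 beats Plan 2 beats Plan 7, a majority cycle.

None — there is no Condorcet winner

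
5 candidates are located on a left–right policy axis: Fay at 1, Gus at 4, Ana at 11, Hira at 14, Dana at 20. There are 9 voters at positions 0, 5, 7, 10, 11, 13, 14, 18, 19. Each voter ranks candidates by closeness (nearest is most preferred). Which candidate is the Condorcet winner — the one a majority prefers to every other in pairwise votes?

Ana

With single-peaked preferences on a line, the Condorcet winner is the candidate closest to the median voter.
The median voter (position 11) is closest to Ana at 11.
Check: Ana vs Dana — voters closer to Ana: 7 of 9.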